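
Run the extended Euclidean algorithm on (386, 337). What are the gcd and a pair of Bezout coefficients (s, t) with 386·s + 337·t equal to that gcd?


Euclidean algorithm on (386, 337) — divide until remainder is 0:
  386 = 1 · 337 + 49
  337 = 6 · 49 + 43
  49 = 1 · 43 + 6
  43 = 7 · 6 + 1
  6 = 6 · 1 + 0
gcd(386, 337) = 1.
Track Bezout coefficients alongside the remainders: start with r₀ = 386 = a·1 + b·0 (s = 1, t = 0) and r₁ = 337 = a·0 + b·1 (s = 0, t = 1); each new remainder r_{k+1} = r_{k-1} − q_k·r_k inherits s_{k+1} = s_{k-1} − q_k·s_k, t_{k+1} = t_{k-1} − q_k·t_k, so r_k = a·s_k + b·t_k at every step:
  q = 1: r = 49, s = 1 − 1·0 = 1, t = 0 − 1·1 = -1  (check: 386·1 + 337·(-1) = 49)
  q = 6: r = 43, s = 0 − 6·1 = -6, t = 1 − 6·(-1) = 7  (check: 386·(-6) + 337·7 = 43)
  q = 1: r = 6, s = 1 − 1·(-6) = 7, t = -1 − 1·7 = -8  (check: 386·7 + 337·(-8) = 6)
  q = 7: r = 1, s = -6 − 7·7 = -55, t = 7 − 7·(-8) = 63  (check: 386·(-55) + 337·63 = 1)
The row with r = 1 (the gcd) gives the Bezout coefficients s = -55, t = 63.
Result: 386 · (-55) + 337 · (63) = 1.

gcd(386, 337) = 1; s = -55, t = 63 (check: 386·(-55) + 337·63 = 1).


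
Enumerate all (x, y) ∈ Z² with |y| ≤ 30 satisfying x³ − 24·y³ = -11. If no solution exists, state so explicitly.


The equation is x³ - 24y³ = -11. For fixed y, x³ = 24·y³ − 11, so a solution requires the RHS to be a perfect cube.
Strategy: iterate y from -30 to 30, compute RHS = 24·y³ − 11, and check whether it is a (positive or negative) perfect cube.
Check small values of y:
  y = 0: RHS = -11 is not a perfect cube.
  y = 1: RHS = 13 is not a perfect cube.
  y = -1: RHS = -35 is not a perfect cube.
  y = 2: RHS = 181 is not a perfect cube.
  y = -2: RHS = -203 is not a perfect cube.
  y = 3: RHS = 637 is not a perfect cube.
  y = -3: RHS = -659 is not a perfect cube.
Continuing the search up to |y| = 30 finds no solutions either.
No (x, y) in the scanned range satisfies the equation.

No integer solutions with |y| ≤ 30.


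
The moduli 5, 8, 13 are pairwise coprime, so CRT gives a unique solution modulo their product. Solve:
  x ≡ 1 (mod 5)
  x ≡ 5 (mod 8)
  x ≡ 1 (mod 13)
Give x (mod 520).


Moduli 5, 8, 13 are pairwise coprime; by CRT there is a unique solution modulo M = 5 · 8 · 13 = 520.
Solve pairwise, accumulating the modulus:
  Start with x ≡ 1 (mod 5).
  Combine with x ≡ 5 (mod 8): since gcd(5, 8) = 1, we get a unique residue mod 40.
    Write x = 1 + 5·t and substitute into x ≡ 5 (mod 8): 5·t ≡ 5 − 1 = 4 (mod 8).
    The inverse of 5 mod 8 is 5 (since 5·5 = 25 = 3·8 + 1), so t ≡ 5·4 = 20 ≡ 4 (mod 8).
    Then x = 1 + 5·4 = 21, valid modulo lcm(5, 8) = 40: x ≡ 21 (mod 40).
  Combine with x ≡ 1 (mod 13): since gcd(40, 13) = 1, we get a unique residue mod 520.
    Write x = 21 + 40·t and substitute into x ≡ 1 (mod 13): 40·t ≡ 1 − 21 = -20 (mod 13).
    Reduce coefficients mod 13: 1·t ≡ 6 (mod 13).
    So t ≡ 6 (mod 13).
    Then x = 21 + 40·6 = 261, valid modulo lcm(40, 13) = 520: x ≡ 261 (mod 520).
Verify: 261 mod 5 = 1 ✓, 261 mod 8 = 5 ✓, 261 mod 13 = 1 ✓.

x ≡ 261 (mod 520).


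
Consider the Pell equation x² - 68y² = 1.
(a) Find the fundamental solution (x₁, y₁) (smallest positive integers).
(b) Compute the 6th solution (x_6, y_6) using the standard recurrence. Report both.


Step 1: Find the fundamental solution (x₁, y₁) of x² - 68y² = 1.
  Expand √68 as a continued fraction. a₀ = ⌊√68⌋ = 8; iterate m_{k+1} = d_k·a_k − m_k, d_{k+1} = (68 − m_{k+1}²)/d_k, a_{k+1} = ⌊(a₀ + m_{k+1})/d_{k+1}⌋ (starting m₀ = 0, d₀ = 1), with convergents p_k = a_k·p_{k-1} + p_{k-2}, q_k = a_k·q_{k-1} + q_{k-2} (p₋₁ = 1, q₋₁ = 0):
  k = 0: a₀ = 8; p₀/q₀ = 8/1; p₀² − 68·q₀² = 64 − 68 = -4.
  k = 1: m = 8, d = 4, a = ⌊(8 + 8)/4⌋ = 4; p/q = (4·8 + 1)/(4·1 + 0) = 33/4; p² − 68·q² = 1089 − 1088 = 1.
  The first convergent with p² − 68·q² = 1 gives the fundamental solution (x₁, y₁) = (33, 4).
Step 2: Apply the recurrence (x_{n+1}, y_{n+1}) = (x₁x_n + 68y₁y_n, x₁y_n + y₁x_n) repeatedly.
  From (x_1, y_1) = (33, 4): x_2 = 33·33 + 68·4·4 = 2177; y_2 = 33·4 + 4·33 = 264.
  From (x_2, y_2) = (2177, 264): x_3 = 33·2177 + 68·4·264 = 143649; y_3 = 33·264 + 4·2177 = 17420.
  From (x_3, y_3) = (143649, 17420): x_4 = 33·143649 + 68·4·17420 = 9478657; y_4 = 33·17420 + 4·143649 = 1149456.
  From (x_4, y_4) = (9478657, 1149456): x_5 = 33·9478657 + 68·4·1149456 = 625447713; y_5 = 33·1149456 + 4·9478657 = 75846676.
  From (x_5, y_5) = (625447713, 75846676): x_6 = 33·625447713 + 68·4·75846676 = 41270070401; y_6 = 33·75846676 + 4·625447713 = 5004731160.
Step 3: Verify x_6² - 68·y_6² = 1703218710903496300801 - 1703218710903496300800 = 1 (should be 1). ✓

(x_1, y_1) = (33, 4); (x_6, y_6) = (41270070401, 5004731160).


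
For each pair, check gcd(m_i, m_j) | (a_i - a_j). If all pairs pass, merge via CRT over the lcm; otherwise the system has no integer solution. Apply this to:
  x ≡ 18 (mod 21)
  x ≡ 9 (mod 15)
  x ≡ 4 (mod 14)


Moduli 21, 15, 14 are not pairwise coprime, so CRT works modulo lcm(m_i) when all pairwise compatibility conditions hold.
Pairwise compatibility: gcd(m_i, m_j) must divide a_i - a_j for every pair.
Merge one congruence at a time:
  Start: x ≡ 18 (mod 21).
  Combine with x ≡ 9 (mod 15): gcd(21, 15) = 3; 9 - 18 = -9, which IS divisible by 3, so compatible.
    Write x = 18 + 21·t and substitute into x ≡ 9 (mod 15): 21·t ≡ 9 − 18 = -9 (mod 15).
    Divide the congruence (and modulus) by g = 3: 7·t ≡ -3 (mod 5).
    Reduce coefficients mod 5: 2·t ≡ 2 (mod 5).
    The inverse of 2 mod 5 is 3 (since 2·3 = 6 = 1·5 + 1), so t ≡ 3·2 = 6 ≡ 1 (mod 5).
    Then x = 18 + 21·1 = 39, valid modulo lcm(21, 15) = 105: x ≡ 39 (mod 105).
  Combine with x ≡ 4 (mod 14): gcd(105, 14) = 7; 4 - 39 = -35, which IS divisible by 7, so compatible.
    Write x = 39 + 105·t and substitute into x ≡ 4 (mod 14): 105·t ≡ 4 − 39 = -35 (mod 14).
    Divide the congruence (and modulus) by g = 7: 15·t ≡ -5 (mod 2).
    Reduce coefficients mod 2: 1·t ≡ 1 (mod 2).
    So t ≡ 1 (mod 2).
    Then x = 39 + 105·1 = 144, valid modulo lcm(105, 14) = 210: x ≡ 144 (mod 210).
Verify: 144 mod 21 = 18, 144 mod 15 = 9, 144 mod 14 = 4.

x ≡ 144 (mod 210).


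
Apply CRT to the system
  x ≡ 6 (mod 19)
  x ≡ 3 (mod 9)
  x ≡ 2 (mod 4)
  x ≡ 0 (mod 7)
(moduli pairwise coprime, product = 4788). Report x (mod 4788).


Product of moduli M = 19 · 9 · 4 · 7 = 4788.
Merge one congruence at a time:
  Start: x ≡ 6 (mod 19).
  Combine with x ≡ 3 (mod 9); new modulus lcm = 171.
    Write x = 6 + 19·t and substitute into x ≡ 3 (mod 9): 19·t ≡ 3 − 6 = -3 (mod 9).
    Reduce coefficients mod 9: 1·t ≡ 6 (mod 9).
    So t ≡ 6 (mod 9).
    Then x = 6 + 19·6 = 120, valid modulo lcm(19, 9) = 171: x ≡ 120 (mod 171).
  Combine with x ≡ 2 (mod 4); new modulus lcm = 684.
    Write x = 120 + 171·t and substitute into x ≡ 2 (mod 4): 171·t ≡ 2 − 120 = -118 (mod 4).
    Reduce coefficients mod 4: 3·t ≡ 2 (mod 4).
    The inverse of 3 mod 4 is 3 (since 3·3 = 9 = 2·4 + 1), so t ≡ 3·2 = 6 ≡ 2 (mod 4).
    Then x = 120 + 171·2 = 462, valid modulo lcm(171, 4) = 684: x ≡ 462 (mod 684).
  Combine with x ≡ 0 (mod 7); new modulus lcm = 4788.
    Write x = 462 + 684·t and substitute into x ≡ 0 (mod 7): 684·t ≡ 0 − 462 = -462 (mod 7).
    Reduce coefficients mod 7: 5·t ≡ 0 (mod 7).
    The inverse of 5 mod 7 is 3 (since 5·3 = 15 = 2·7 + 1), so t ≡ 3·0 = 0 ≡ 0 (mod 7).
    Then x = 462 + 684·0 = 462, valid modulo lcm(684, 7) = 4788: x ≡ 462 (mod 4788).
Verify against each original: 462 mod 19 = 6, 462 mod 9 = 3, 462 mod 4 = 2, 462 mod 7 = 0.

x ≡ 462 (mod 4788).


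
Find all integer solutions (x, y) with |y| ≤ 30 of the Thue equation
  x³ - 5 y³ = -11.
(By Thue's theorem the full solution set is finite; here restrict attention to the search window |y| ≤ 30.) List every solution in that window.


The equation is x³ - 5y³ = -11. For fixed y, x³ = 5·y³ − 11, so a solution requires the RHS to be a perfect cube.
Strategy: iterate y from -30 to 30, compute RHS = 5·y³ − 11, and check whether it is a (positive or negative) perfect cube.
Check small values of y:
  y = 0: RHS = -11 is not a perfect cube.
  y = 1: RHS = -6 is not a perfect cube.
  y = -1: RHS = -16 is not a perfect cube.
  y = 2: RHS = 29 is not a perfect cube.
  y = -2: RHS = -51 is not a perfect cube.
  y = 3: RHS = 124 is not a perfect cube.
  y = -3: RHS = -146 is not a perfect cube.
Continuing the search up to |y| = 30 finds no solutions either.
No (x, y) in the scanned range satisfies the equation.

No integer solutions with |y| ≤ 30.


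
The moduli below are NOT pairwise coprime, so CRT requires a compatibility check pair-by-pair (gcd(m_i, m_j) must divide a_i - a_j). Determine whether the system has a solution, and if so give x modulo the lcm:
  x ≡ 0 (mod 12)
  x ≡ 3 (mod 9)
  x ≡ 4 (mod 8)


Moduli 12, 9, 8 are not pairwise coprime, so CRT works modulo lcm(m_i) when all pairwise compatibility conditions hold.
Pairwise compatibility: gcd(m_i, m_j) must divide a_i - a_j for every pair.
Merge one congruence at a time:
  Start: x ≡ 0 (mod 12).
  Combine with x ≡ 3 (mod 9): gcd(12, 9) = 3; 3 - 0 = 3, which IS divisible by 3, so compatible.
    Write x = 0 + 12·t and substitute into x ≡ 3 (mod 9): 12·t ≡ 3 − 0 = 3 (mod 9).
    Divide the congruence (and modulus) by g = 3: 4·t ≡ 1 (mod 3).
    Reduce coefficients mod 3: 1·t ≡ 1 (mod 3).
    So t ≡ 1 (mod 3).
    Then x = 0 + 12·1 = 12, valid modulo lcm(12, 9) = 36: x ≡ 12 (mod 36).
  Combine with x ≡ 4 (mod 8): gcd(36, 8) = 4; 4 - 12 = -8, which IS divisible by 4, so compatible.
    Write x = 12 + 36·t and substitute into x ≡ 4 (mod 8): 36·t ≡ 4 − 12 = -8 (mod 8).
    Divide the congruence (and modulus) by g = 4: 9·t ≡ -2 (mod 2).
    Reduce coefficients mod 2: 1·t ≡ 0 (mod 2).
    So t ≡ 0 (mod 2).
    Then x = 12 + 36·0 = 12, valid modulo lcm(36, 8) = 72: x ≡ 12 (mod 72).
Verify: 12 mod 12 = 0, 12 mod 9 = 3, 12 mod 8 = 4.

x ≡ 12 (mod 72).


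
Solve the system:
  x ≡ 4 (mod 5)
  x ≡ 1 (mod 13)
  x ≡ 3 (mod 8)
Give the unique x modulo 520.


Moduli 5, 13, 8 are pairwise coprime; by CRT there is a unique solution modulo M = 5 · 13 · 8 = 520.
Solve pairwise, accumulating the modulus:
  Start with x ≡ 4 (mod 5).
  Combine with x ≡ 1 (mod 13): since gcd(5, 13) = 1, we get a unique residue mod 65.
    Write x = 4 + 5·t and substitute into x ≡ 1 (mod 13): 5·t ≡ 1 − 4 = -3 (mod 13).
    Reduce coefficients mod 13: 5·t ≡ 10 (mod 13).
    The inverse of 5 mod 13 is 8 (since 5·8 = 40 = 3·13 + 1), so t ≡ 8·10 = 80 ≡ 2 (mod 13).
    Then x = 4 + 5·2 = 14, valid modulo lcm(5, 13) = 65: x ≡ 14 (mod 65).
  Combine with x ≡ 3 (mod 8): since gcd(65, 8) = 1, we get a unique residue mod 520.
    Write x = 14 + 65·t and substitute into x ≡ 3 (mod 8): 65·t ≡ 3 − 14 = -11 (mod 8).
    Reduce coefficients mod 8: 1·t ≡ 5 (mod 8).
    So t ≡ 5 (mod 8).
    Then x = 14 + 65·5 = 339, valid modulo lcm(65, 8) = 520: x ≡ 339 (mod 520).
Verify: 339 mod 5 = 4 ✓, 339 mod 13 = 1 ✓, 339 mod 8 = 3 ✓.

x ≡ 339 (mod 520).


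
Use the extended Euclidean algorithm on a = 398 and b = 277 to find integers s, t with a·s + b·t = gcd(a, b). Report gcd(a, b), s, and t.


Euclidean algorithm on (398, 277) — divide until remainder is 0:
  398 = 1 · 277 + 121
  277 = 2 · 121 + 35
  121 = 3 · 35 + 16
  35 = 2 · 16 + 3
  16 = 5 · 3 + 1
  3 = 3 · 1 + 0
gcd(398, 277) = 1.
Track Bezout coefficients alongside the remainders: start with r₀ = 398 = a·1 + b·0 (s = 1, t = 0) and r₁ = 277 = a·0 + b·1 (s = 0, t = 1); each new remainder r_{k+1} = r_{k-1} − q_k·r_k inherits s_{k+1} = s_{k-1} − q_k·s_k, t_{k+1} = t_{k-1} − q_k·t_k, so r_k = a·s_k + b·t_k at every step:
  q = 1: r = 121, s = 1 − 1·0 = 1, t = 0 − 1·1 = -1  (check: 398·1 + 277·(-1) = 121)
  q = 2: r = 35, s = 0 − 2·1 = -2, t = 1 − 2·(-1) = 3  (check: 398·(-2) + 277·3 = 35)
  q = 3: r = 16, s = 1 − 3·(-2) = 7, t = -1 − 3·3 = -10  (check: 398·7 + 277·(-10) = 16)
  q = 2: r = 3, s = -2 − 2·7 = -16, t = 3 − 2·(-10) = 23  (check: 398·(-16) + 277·23 = 3)
  q = 5: r = 1, s = 7 − 5·(-16) = 87, t = -10 − 5·23 = -125  (check: 398·87 + 277·(-125) = 1)
The row with r = 1 (the gcd) gives the Bezout coefficients s = 87, t = -125.
Result: 398 · (87) + 277 · (-125) = 1.

gcd(398, 277) = 1; s = 87, t = -125 (check: 398·87 + 277·(-125) = 1).


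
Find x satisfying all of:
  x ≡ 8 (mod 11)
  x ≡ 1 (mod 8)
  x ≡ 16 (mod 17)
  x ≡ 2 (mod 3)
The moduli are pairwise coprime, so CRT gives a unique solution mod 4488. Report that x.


Product of moduli M = 11 · 8 · 17 · 3 = 4488.
Merge one congruence at a time:
  Start: x ≡ 8 (mod 11).
  Combine with x ≡ 1 (mod 8); new modulus lcm = 88.
    Write x = 8 + 11·t and substitute into x ≡ 1 (mod 8): 11·t ≡ 1 − 8 = -7 (mod 8).
    Reduce coefficients mod 8: 3·t ≡ 1 (mod 8).
    The inverse of 3 mod 8 is 3 (since 3·3 = 9 = 1·8 + 1), so t ≡ 3·1 = 3 ≡ 3 (mod 8).
    Then x = 8 + 11·3 = 41, valid modulo lcm(11, 8) = 88: x ≡ 41 (mod 88).
  Combine with x ≡ 16 (mod 17); new modulus lcm = 1496.
    Write x = 41 + 88·t and substitute into x ≡ 16 (mod 17): 88·t ≡ 16 − 41 = -25 (mod 17).
    Reduce coefficients mod 17: 3·t ≡ 9 (mod 17).
    The inverse of 3 mod 17 is 6 (since 3·6 = 18 = 1·17 + 1), so t ≡ 6·9 = 54 ≡ 3 (mod 17).
    Then x = 41 + 88·3 = 305, valid modulo lcm(88, 17) = 1496: x ≡ 305 (mod 1496).
  Combine with x ≡ 2 (mod 3); new modulus lcm = 4488.
    Write x = 305 + 1496·t and substitute into x ≡ 2 (mod 3): 1496·t ≡ 2 − 305 = -303 (mod 3).
    Reduce coefficients mod 3: 2·t ≡ 0 (mod 3).
    The inverse of 2 mod 3 is 2 (since 2·2 = 4 = 1·3 + 1), so t ≡ 2·0 = 0 ≡ 0 (mod 3).
    Then x = 305 + 1496·0 = 305, valid modulo lcm(1496, 3) = 4488: x ≡ 305 (mod 4488).
Verify against each original: 305 mod 11 = 8, 305 mod 8 = 1, 305 mod 17 = 16, 305 mod 3 = 2.

x ≡ 305 (mod 4488).


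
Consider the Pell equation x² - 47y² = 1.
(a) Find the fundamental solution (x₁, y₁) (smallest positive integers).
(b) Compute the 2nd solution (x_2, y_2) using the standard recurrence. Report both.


Step 1: Find the fundamental solution (x₁, y₁) of x² - 47y² = 1.
  Expand √47 as a continued fraction. a₀ = ⌊√47⌋ = 6; iterate m_{k+1} = d_k·a_k − m_k, d_{k+1} = (47 − m_{k+1}²)/d_k, a_{k+1} = ⌊(a₀ + m_{k+1})/d_{k+1}⌋ (starting m₀ = 0, d₀ = 1), with convergents p_k = a_k·p_{k-1} + p_{k-2}, q_k = a_k·q_{k-1} + q_{k-2} (p₋₁ = 1, q₋₁ = 0):
  k = 0: a₀ = 6; p₀/q₀ = 6/1; p₀² − 47·q₀² = 36 − 47 = -11.
  k = 1: m = 6, d = 11, a = ⌊(6 + 6)/11⌋ = 1; p/q = (1·6 + 1)/(1·1 + 0) = 7/1; p² − 47·q² = 49 − 47 = 2.
  k = 2: m = 5, d = 2, a = ⌊(6 + 5)/2⌋ = 5; p/q = (5·7 + 6)/(5·1 + 1) = 41/6; p² − 47·q² = 1681 − 1692 = -11.
  k = 3: m = 5, d = 11, a = ⌊(6 + 5)/11⌋ = 1; p/q = (1·41 + 7)/(1·6 + 1) = 48/7; p² − 47·q² = 2304 − 2303 = 1.
  The first convergent with p² − 47·q² = 1 gives the fundamental solution (x₁, y₁) = (48, 7).
Step 2: Apply the recurrence (x_{n+1}, y_{n+1}) = (x₁x_n + 47y₁y_n, x₁y_n + y₁x_n) repeatedly.
  From (x_1, y_1) = (48, 7): x_2 = 48·48 + 47·7·7 = 4607; y_2 = 48·7 + 7·48 = 672.
Step 3: Verify x_2² - 47·y_2² = 21224449 - 21224448 = 1 (should be 1). ✓

(x_1, y_1) = (48, 7); (x_2, y_2) = (4607, 672).


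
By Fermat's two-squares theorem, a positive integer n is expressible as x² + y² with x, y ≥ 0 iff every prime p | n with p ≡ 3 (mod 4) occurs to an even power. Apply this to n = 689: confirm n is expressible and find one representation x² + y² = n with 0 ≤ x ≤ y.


Step 1: Factor n = 689 = 13 · 53.
Step 2: Check the mod-4 condition on each prime factor: 13 ≡ 1 (mod 4), exponent 1; 53 ≡ 1 (mod 4), exponent 1.
All primes ≡ 3 (mod 4) appear to even exponent (or don't appear), so by the two-squares theorem n IS expressible as a sum of two squares.
Step 3: Build a representation. Here n = 13 · 53 is a product of primes ≡ 1 (mod 4). Each prime p ≡ 1 (mod 4) is itself a sum of two squares; find a² by testing p − a² for a perfect square:
  13: 13 − 1² = 12, 13 − 2² = 9 = 3² ⇒ 13 = 2² + 3².
  53: 53 − 1² = 52, 53 − 2² = 49 = 7² ⇒ 53 = 2² + 7².
  Combine using the Brahmagupta–Fibonacci identity (a² + b²)(c² + d²) = (ac − bd)² + (ad + bc)² = (ac + bd)² + (ad − bc)²:
  13 · 53 = 689: from (2² + 3²)(2² + 7²), take (2·2 − 3·7, 2·7 + 3·2) = (4 − 21, 14 + 6) = (-17, 20); dropping signs (only squares matter) gives (17, 20); check 17² + 20² = 289 + 400 = 689 ✓.
Step 4: Order so x ≤ y and verify: 17² + 20² = 289 + 400 = 689 = n. ✓

n = 689 = 17² + 20² (one valid representation with x ≤ y).


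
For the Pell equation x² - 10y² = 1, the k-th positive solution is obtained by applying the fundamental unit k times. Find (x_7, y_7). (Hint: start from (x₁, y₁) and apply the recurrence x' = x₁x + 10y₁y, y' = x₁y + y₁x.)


Step 1: Find the fundamental solution (x₁, y₁) of x² - 10y² = 1.
  Expand √10 as a continued fraction. a₀ = ⌊√10⌋ = 3; iterate m_{k+1} = d_k·a_k − m_k, d_{k+1} = (10 − m_{k+1}²)/d_k, a_{k+1} = ⌊(a₀ + m_{k+1})/d_{k+1}⌋ (starting m₀ = 0, d₀ = 1), with convergents p_k = a_k·p_{k-1} + p_{k-2}, q_k = a_k·q_{k-1} + q_{k-2} (p₋₁ = 1, q₋₁ = 0):
  k = 0: a₀ = 3; p₀/q₀ = 3/1; p₀² − 10·q₀² = 9 − 10 = -1.
  k = 1: m = 3, d = 1, a = ⌊(3 + 3)/1⌋ = 6; p/q = (6·3 + 1)/(6·1 + 0) = 19/6; p² − 10·q² = 361 − 360 = 1.
  The first convergent with p² − 10·q² = 1 gives the fundamental solution (x₁, y₁) = (19, 6).
Step 2: Apply the recurrence (x_{n+1}, y_{n+1}) = (x₁x_n + 10y₁y_n, x₁y_n + y₁x_n) repeatedly.
  From (x_1, y_1) = (19, 6): x_2 = 19·19 + 10·6·6 = 721; y_2 = 19·6 + 6·19 = 228.
  From (x_2, y_2) = (721, 228): x_3 = 19·721 + 10·6·228 = 27379; y_3 = 19·228 + 6·721 = 8658.
  From (x_3, y_3) = (27379, 8658): x_4 = 19·27379 + 10·6·8658 = 1039681; y_4 = 19·8658 + 6·27379 = 328776.
  From (x_4, y_4) = (1039681, 328776): x_5 = 19·1039681 + 10·6·328776 = 39480499; y_5 = 19·328776 + 6·1039681 = 12484830.
  From (x_5, y_5) = (39480499, 12484830): x_6 = 19·39480499 + 10·6·12484830 = 1499219281; y_6 = 19·12484830 + 6·39480499 = 474094764.
  From (x_6, y_6) = (1499219281, 474094764): x_7 = 19·1499219281 + 10·6·474094764 = 56930852179; y_7 = 19·474094764 + 6·1499219281 = 18003116202.
Step 3: Verify x_7² - 10·y_7² = 3241121929827149048041 - 3241121929827149048040 = 1 (should be 1). ✓

(x_1, y_1) = (19, 6); (x_7, y_7) = (56930852179, 18003116202).


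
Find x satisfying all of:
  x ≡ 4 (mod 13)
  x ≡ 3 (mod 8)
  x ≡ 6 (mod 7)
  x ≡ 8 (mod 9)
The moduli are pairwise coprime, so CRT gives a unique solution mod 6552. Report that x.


Product of moduli M = 13 · 8 · 7 · 9 = 6552.
Merge one congruence at a time:
  Start: x ≡ 4 (mod 13).
  Combine with x ≡ 3 (mod 8); new modulus lcm = 104.
    Write x = 4 + 13·t and substitute into x ≡ 3 (mod 8): 13·t ≡ 3 − 4 = -1 (mod 8).
    Reduce coefficients mod 8: 5·t ≡ 7 (mod 8).
    The inverse of 5 mod 8 is 5 (since 5·5 = 25 = 3·8 + 1), so t ≡ 5·7 = 35 ≡ 3 (mod 8).
    Then x = 4 + 13·3 = 43, valid modulo lcm(13, 8) = 104: x ≡ 43 (mod 104).
  Combine with x ≡ 6 (mod 7); new modulus lcm = 728.
    Write x = 43 + 104·t and substitute into x ≡ 6 (mod 7): 104·t ≡ 6 − 43 = -37 (mod 7).
    Reduce coefficients mod 7: 6·t ≡ 5 (mod 7).
    The inverse of 6 mod 7 is 6 (since 6·6 = 36 = 5·7 + 1), so t ≡ 6·5 = 30 ≡ 2 (mod 7).
    Then x = 43 + 104·2 = 251, valid modulo lcm(104, 7) = 728: x ≡ 251 (mod 728).
  Combine with x ≡ 8 (mod 9); new modulus lcm = 6552.
    Write x = 251 + 728·t and substitute into x ≡ 8 (mod 9): 728·t ≡ 8 − 251 = -243 (mod 9).
    Reduce coefficients mod 9: 8·t ≡ 0 (mod 9).
    The inverse of 8 mod 9 is 8 (since 8·8 = 64 = 7·9 + 1), so t ≡ 8·0 = 0 ≡ 0 (mod 9).
    Then x = 251 + 728·0 = 251, valid modulo lcm(728, 9) = 6552: x ≡ 251 (mod 6552).
Verify against each original: 251 mod 13 = 4, 251 mod 8 = 3, 251 mod 7 = 6, 251 mod 9 = 8.

x ≡ 251 (mod 6552).


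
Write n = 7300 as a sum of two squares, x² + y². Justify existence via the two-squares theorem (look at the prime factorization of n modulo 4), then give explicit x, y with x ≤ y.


Step 1: Factor n = 7300 = 2^2 · 5^2 · 73.
Step 2: Check the mod-4 condition on each prime factor: 2 = 2 (special); 5 ≡ 1 (mod 4), exponent 2; 73 ≡ 1 (mod 4), exponent 1.
All primes ≡ 3 (mod 4) appear to even exponent (or don't appear), so by the two-squares theorem n IS expressible as a sum of two squares.
Step 3: Build a representation. Group n = k² · m with k = 2 and m = 5 · 5 · 73 = 1825 (a product of primes ≡ 1 (mod 4)); a representation of m scales to one of n via (k·x)² + (k·y)² = k²(x² + y²). Each prime p ≡ 1 (mod 4) is itself a sum of two squares; find a² by testing p − a² for a perfect square:
  5: 5 − 1² = 4 = 2² ⇒ 5 = 1² + 2².
  73: 73 − 1² = 72, 73 − 2² = 69, 73 − 3² = 64 = 8² ⇒ 73 = 3² + 8².
  Combine using the Brahmagupta–Fibonacci identity (a² + b²)(c² + d²) = (ac − bd)² + (ad + bc)² = (ac + bd)² + (ad − bc)²:
  5 · 5 = 25: from (1² + 2²)(1² + 2²), take (1·1 − 2·2, 1·2 + 2·1) = (1 − 4, 2 + 2) = (-3, 4); dropping signs (only squares matter) gives (3, 4); check 3² + 4² = 9 + 16 = 25 ✓.
  25 · 73 = 1825: from (3² + 4²)(3² + 8²), take (3·3 − 4·8, 3·8 + 4·3) = (9 − 32, 24 + 12) = (-23, 36); dropping signs (only squares matter) gives (23, 36); check 23² + 36² = 529 + 1296 = 1825 ✓.
  Scale by k = 2: (2·23, 2·36) = (46, 72).
Step 4: Order so x ≤ y and verify: 46² + 72² = 2116 + 5184 = 7300 = n. ✓

n = 7300 = 46² + 72² (one valid representation with x ≤ y).


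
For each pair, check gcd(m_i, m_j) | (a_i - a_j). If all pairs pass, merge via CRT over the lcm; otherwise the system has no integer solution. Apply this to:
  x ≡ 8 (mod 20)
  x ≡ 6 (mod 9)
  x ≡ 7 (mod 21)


Moduli 20, 9, 21 are not pairwise coprime, so CRT works modulo lcm(m_i) when all pairwise compatibility conditions hold.
Pairwise compatibility: gcd(m_i, m_j) must divide a_i - a_j for every pair.
Merge one congruence at a time:
  Start: x ≡ 8 (mod 20).
  Combine with x ≡ 6 (mod 9): gcd(20, 9) = 1; 6 - 8 = -2, which IS divisible by 1, so compatible.
    Write x = 8 + 20·t and substitute into x ≡ 6 (mod 9): 20·t ≡ 6 − 8 = -2 (mod 9).
    Reduce coefficients mod 9: 2·t ≡ 7 (mod 9).
    The inverse of 2 mod 9 is 5 (since 2·5 = 10 = 1·9 + 1), so t ≡ 5·7 = 35 ≡ 8 (mod 9).
    Then x = 8 + 20·8 = 168, valid modulo lcm(20, 9) = 180: x ≡ 168 (mod 180).
  Combine with x ≡ 7 (mod 21): gcd(180, 21) = 3, and 7 - 168 = -161 is NOT divisible by 3.
    ⇒ system is inconsistent (no integer solution).

No solution (the system is inconsistent).


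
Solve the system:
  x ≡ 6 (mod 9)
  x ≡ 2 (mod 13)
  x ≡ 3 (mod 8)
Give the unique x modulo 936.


Moduli 9, 13, 8 are pairwise coprime; by CRT there is a unique solution modulo M = 9 · 13 · 8 = 936.
Solve pairwise, accumulating the modulus:
  Start with x ≡ 6 (mod 9).
  Combine with x ≡ 2 (mod 13): since gcd(9, 13) = 1, we get a unique residue mod 117.
    Write x = 6 + 9·t and substitute into x ≡ 2 (mod 13): 9·t ≡ 2 − 6 = -4 (mod 13).
    Reduce coefficients mod 13: 9·t ≡ 9 (mod 13).
    The inverse of 9 mod 13 is 3 (since 9·3 = 27 = 2·13 + 1), so t ≡ 3·9 = 27 ≡ 1 (mod 13).
    Then x = 6 + 9·1 = 15, valid modulo lcm(9, 13) = 117: x ≡ 15 (mod 117).
  Combine with x ≡ 3 (mod 8): since gcd(117, 8) = 1, we get a unique residue mod 936.
    Write x = 15 + 117·t and substitute into x ≡ 3 (mod 8): 117·t ≡ 3 − 15 = -12 (mod 8).
    Reduce coefficients mod 8: 5·t ≡ 4 (mod 8).
    The inverse of 5 mod 8 is 5 (since 5·5 = 25 = 3·8 + 1), so t ≡ 5·4 = 20 ≡ 4 (mod 8).
    Then x = 15 + 117·4 = 483, valid modulo lcm(117, 8) = 936: x ≡ 483 (mod 936).
Verify: 483 mod 9 = 6 ✓, 483 mod 13 = 2 ✓, 483 mod 8 = 3 ✓.

x ≡ 483 (mod 936).


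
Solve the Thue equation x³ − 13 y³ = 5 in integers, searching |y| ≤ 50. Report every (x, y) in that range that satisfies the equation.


The equation is x³ - 13y³ = 5. For fixed y, x³ = 13·y³ + 5, so a solution requires the RHS to be a perfect cube.
Strategy: iterate y from -50 to 50, compute RHS = 13·y³ + 5, and check whether it is a (positive or negative) perfect cube.
Check small values of y:
  y = 0: RHS = 5 is not a perfect cube.
  y = 1: RHS = 18 is not a perfect cube.
  y = -1: RHS = -8 = (-2)³ ⇒ x = -2 works.
  y = 2: RHS = 109 is not a perfect cube.
  y = -2: RHS = -99 is not a perfect cube.
  y = 3: RHS = 356 is not a perfect cube.
  y = -3: RHS = -346 is not a perfect cube.
Continuing the search up to |y| = 50 finds no further solutions beyond those listed.
Collected solutions: (-2, -1).

Solutions (with |y| ≤ 50): (-2, -1).


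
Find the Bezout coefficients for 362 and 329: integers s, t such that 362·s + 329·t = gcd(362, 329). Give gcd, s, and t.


Euclidean algorithm on (362, 329) — divide until remainder is 0:
  362 = 1 · 329 + 33
  329 = 9 · 33 + 32
  33 = 1 · 32 + 1
  32 = 32 · 1 + 0
gcd(362, 329) = 1.
Track Bezout coefficients alongside the remainders: start with r₀ = 362 = a·1 + b·0 (s = 1, t = 0) and r₁ = 329 = a·0 + b·1 (s = 0, t = 1); each new remainder r_{k+1} = r_{k-1} − q_k·r_k inherits s_{k+1} = s_{k-1} − q_k·s_k, t_{k+1} = t_{k-1} − q_k·t_k, so r_k = a·s_k + b·t_k at every step:
  q = 1: r = 33, s = 1 − 1·0 = 1, t = 0 − 1·1 = -1  (check: 362·1 + 329·(-1) = 33)
  q = 9: r = 32, s = 0 − 9·1 = -9, t = 1 − 9·(-1) = 10  (check: 362·(-9) + 329·10 = 32)
  q = 1: r = 1, s = 1 − 1·(-9) = 10, t = -1 − 1·10 = -11  (check: 362·10 + 329·(-11) = 1)
The row with r = 1 (the gcd) gives the Bezout coefficients s = 10, t = -11.
Result: 362 · (10) + 329 · (-11) = 1.

gcd(362, 329) = 1; s = 10, t = -11 (check: 362·10 + 329·(-11) = 1).


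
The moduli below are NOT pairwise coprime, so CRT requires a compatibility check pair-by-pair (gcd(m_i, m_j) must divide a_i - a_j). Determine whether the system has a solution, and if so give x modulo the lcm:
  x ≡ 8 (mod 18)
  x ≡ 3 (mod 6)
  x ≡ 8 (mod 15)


Moduli 18, 6, 15 are not pairwise coprime, so CRT works modulo lcm(m_i) when all pairwise compatibility conditions hold.
Pairwise compatibility: gcd(m_i, m_j) must divide a_i - a_j for every pair.
Merge one congruence at a time:
  Start: x ≡ 8 (mod 18).
  Combine with x ≡ 3 (mod 6): gcd(18, 6) = 6, and 3 - 8 = -5 is NOT divisible by 6.
    ⇒ system is inconsistent (no integer solution).

No solution (the system is inconsistent).


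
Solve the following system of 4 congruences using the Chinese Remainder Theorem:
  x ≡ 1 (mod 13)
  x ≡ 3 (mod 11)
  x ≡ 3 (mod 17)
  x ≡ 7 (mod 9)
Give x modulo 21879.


Product of moduli M = 13 · 11 · 17 · 9 = 21879.
Merge one congruence at a time:
  Start: x ≡ 1 (mod 13).
  Combine with x ≡ 3 (mod 11); new modulus lcm = 143.
    Write x = 1 + 13·t and substitute into x ≡ 3 (mod 11): 13·t ≡ 3 − 1 = 2 (mod 11).
    Reduce coefficients mod 11: 2·t ≡ 2 (mod 11).
    The inverse of 2 mod 11 is 6 (since 2·6 = 12 = 1·11 + 1), so t ≡ 6·2 = 12 ≡ 1 (mod 11).
    Then x = 1 + 13·1 = 14, valid modulo lcm(13, 11) = 143: x ≡ 14 (mod 143).
  Combine with x ≡ 3 (mod 17); new modulus lcm = 2431.
    Write x = 14 + 143·t and substitute into x ≡ 3 (mod 17): 143·t ≡ 3 − 14 = -11 (mod 17).
    Reduce coefficients mod 17: 7·t ≡ 6 (mod 17).
    The inverse of 7 mod 17 is 5 (since 7·5 = 35 = 2·17 + 1), so t ≡ 5·6 = 30 ≡ 13 (mod 17).
    Then x = 14 + 143·13 = 1873, valid modulo lcm(143, 17) = 2431: x ≡ 1873 (mod 2431).
  Combine with x ≡ 7 (mod 9); new modulus lcm = 21879.
    Write x = 1873 + 2431·t and substitute into x ≡ 7 (mod 9): 2431·t ≡ 7 − 1873 = -1866 (mod 9).
    Reduce coefficients mod 9: 1·t ≡ 6 (mod 9).
    So t ≡ 6 (mod 9).
    Then x = 1873 + 2431·6 = 16459, valid modulo lcm(2431, 9) = 21879: x ≡ 16459 (mod 21879).
Verify against each original: 16459 mod 13 = 1, 16459 mod 11 = 3, 16459 mod 17 = 3, 16459 mod 9 = 7.

x ≡ 16459 (mod 21879).


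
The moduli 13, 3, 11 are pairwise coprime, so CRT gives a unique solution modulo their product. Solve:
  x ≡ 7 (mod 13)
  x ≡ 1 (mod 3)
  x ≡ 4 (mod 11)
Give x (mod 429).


Moduli 13, 3, 11 are pairwise coprime; by CRT there is a unique solution modulo M = 13 · 3 · 11 = 429.
Solve pairwise, accumulating the modulus:
  Start with x ≡ 7 (mod 13).
  Combine with x ≡ 1 (mod 3): since gcd(13, 3) = 1, we get a unique residue mod 39.
    Write x = 7 + 13·t and substitute into x ≡ 1 (mod 3): 13·t ≡ 1 − 7 = -6 (mod 3).
    Reduce coefficients mod 3: 1·t ≡ 0 (mod 3).
    So t ≡ 0 (mod 3).
    Then x = 7 + 13·0 = 7, valid modulo lcm(13, 3) = 39: x ≡ 7 (mod 39).
  Combine with x ≡ 4 (mod 11): since gcd(39, 11) = 1, we get a unique residue mod 429.
    Write x = 7 + 39·t and substitute into x ≡ 4 (mod 11): 39·t ≡ 4 − 7 = -3 (mod 11).
    Reduce coefficients mod 11: 6·t ≡ 8 (mod 11).
    The inverse of 6 mod 11 is 2 (since 6·2 = 12 = 1·11 + 1), so t ≡ 2·8 = 16 ≡ 5 (mod 11).
    Then x = 7 + 39·5 = 202, valid modulo lcm(39, 11) = 429: x ≡ 202 (mod 429).
Verify: 202 mod 13 = 7 ✓, 202 mod 3 = 1 ✓, 202 mod 11 = 4 ✓.

x ≡ 202 (mod 429).


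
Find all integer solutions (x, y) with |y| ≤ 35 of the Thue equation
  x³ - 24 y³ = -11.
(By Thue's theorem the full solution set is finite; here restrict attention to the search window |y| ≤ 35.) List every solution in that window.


The equation is x³ - 24y³ = -11. For fixed y, x³ = 24·y³ − 11, so a solution requires the RHS to be a perfect cube.
Strategy: iterate y from -35 to 35, compute RHS = 24·y³ − 11, and check whether it is a (positive or negative) perfect cube.
Check small values of y:
  y = 0: RHS = -11 is not a perfect cube.
  y = 1: RHS = 13 is not a perfect cube.
  y = -1: RHS = -35 is not a perfect cube.
  y = 2: RHS = 181 is not a perfect cube.
  y = -2: RHS = -203 is not a perfect cube.
  y = 3: RHS = 637 is not a perfect cube.
  y = -3: RHS = -659 is not a perfect cube.
Continuing the search up to |y| = 35 finds no solutions either.
No (x, y) in the scanned range satisfies the equation.

No integer solutions with |y| ≤ 35.


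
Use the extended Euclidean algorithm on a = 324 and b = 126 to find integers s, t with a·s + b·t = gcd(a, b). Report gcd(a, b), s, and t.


Euclidean algorithm on (324, 126) — divide until remainder is 0:
  324 = 2 · 126 + 72
  126 = 1 · 72 + 54
  72 = 1 · 54 + 18
  54 = 3 · 18 + 0
gcd(324, 126) = 18.
Track Bezout coefficients alongside the remainders: start with r₀ = 324 = a·1 + b·0 (s = 1, t = 0) and r₁ = 126 = a·0 + b·1 (s = 0, t = 1); each new remainder r_{k+1} = r_{k-1} − q_k·r_k inherits s_{k+1} = s_{k-1} − q_k·s_k, t_{k+1} = t_{k-1} − q_k·t_k, so r_k = a·s_k + b·t_k at every step:
  q = 2: r = 72, s = 1 − 2·0 = 1, t = 0 − 2·1 = -2  (check: 324·1 + 126·(-2) = 72)
  q = 1: r = 54, s = 0 − 1·1 = -1, t = 1 − 1·(-2) = 3  (check: 324·(-1) + 126·3 = 54)
  q = 1: r = 18, s = 1 − 1·(-1) = 2, t = -2 − 1·3 = -5  (check: 324·2 + 126·(-5) = 18)
The row with r = 18 (the gcd) gives the Bezout coefficients s = 2, t = -5.
Result: 324 · (2) + 126 · (-5) = 18.

gcd(324, 126) = 18; s = 2, t = -5 (check: 324·2 + 126·(-5) = 18).


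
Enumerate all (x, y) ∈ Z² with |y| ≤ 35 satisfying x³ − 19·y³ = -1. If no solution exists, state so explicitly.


The equation is x³ - 19y³ = -1. For fixed y, x³ = 19·y³ − 1, so a solution requires the RHS to be a perfect cube.
Strategy: iterate y from -35 to 35, compute RHS = 19·y³ − 1, and check whether it is a (positive or negative) perfect cube.
Check small values of y:
  y = 0: RHS = -1 = (-1)³ ⇒ x = -1 works.
  y = 1: RHS = 18 is not a perfect cube.
  y = -1: RHS = -20 is not a perfect cube.
  y = 2: RHS = 151 is not a perfect cube.
  y = -2: RHS = -153 is not a perfect cube.
  y = 3: RHS = 512 = (8)³ ⇒ x = 8 works.
  y = -3: RHS = -514 is not a perfect cube.
Continuing the search up to |y| = 35 finds no further solutions beyond those listed.
Collected solutions: (-1, 0), (8, 3).

Solutions (with |y| ≤ 35): (-1, 0), (8, 3).


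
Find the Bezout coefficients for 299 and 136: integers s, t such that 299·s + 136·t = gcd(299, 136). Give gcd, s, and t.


Euclidean algorithm on (299, 136) — divide until remainder is 0:
  299 = 2 · 136 + 27
  136 = 5 · 27 + 1
  27 = 27 · 1 + 0
gcd(299, 136) = 1.
Track Bezout coefficients alongside the remainders: start with r₀ = 299 = a·1 + b·0 (s = 1, t = 0) and r₁ = 136 = a·0 + b·1 (s = 0, t = 1); each new remainder r_{k+1} = r_{k-1} − q_k·r_k inherits s_{k+1} = s_{k-1} − q_k·s_k, t_{k+1} = t_{k-1} − q_k·t_k, so r_k = a·s_k + b·t_k at every step:
  q = 2: r = 27, s = 1 − 2·0 = 1, t = 0 − 2·1 = -2  (check: 299·1 + 136·(-2) = 27)
  q = 5: r = 1, s = 0 − 5·1 = -5, t = 1 − 5·(-2) = 11  (check: 299·(-5) + 136·11 = 1)
The row with r = 1 (the gcd) gives the Bezout coefficients s = -5, t = 11.
Result: 299 · (-5) + 136 · (11) = 1.

gcd(299, 136) = 1; s = -5, t = 11 (check: 299·(-5) + 136·11 = 1).


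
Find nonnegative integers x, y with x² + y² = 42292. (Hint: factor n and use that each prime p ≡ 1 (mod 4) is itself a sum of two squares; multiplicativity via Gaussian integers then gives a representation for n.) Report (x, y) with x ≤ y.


Step 1: Factor n = 42292 = 2^2 · 97 · 109.
Step 2: Check the mod-4 condition on each prime factor: 2 = 2 (special); 97 ≡ 1 (mod 4), exponent 1; 109 ≡ 1 (mod 4), exponent 1.
All primes ≡ 3 (mod 4) appear to even exponent (or don't appear), so by the two-squares theorem n IS expressible as a sum of two squares.
Step 3: Build a representation. Group n = k² · m with k = 2 and m = 97 · 109 = 10573 (a product of primes ≡ 1 (mod 4)); a representation of m scales to one of n via (k·x)² + (k·y)² = k²(x² + y²). Each prime p ≡ 1 (mod 4) is itself a sum of two squares; find a² by testing p − a² for a perfect square:
  97: 97 − 1² = 96, 97 − 2² = 93, 97 − 3² = 88, 97 − 4² = 81 = 9² ⇒ 97 = 4² + 9².
  109: 109 − 1² = 108, 109 − 2² = 105, 109 − 3² = 100 = 10² ⇒ 109 = 3² + 10².
  Combine using the Brahmagupta–Fibonacci identity (a² + b²)(c² + d²) = (ac − bd)² + (ad + bc)² = (ac + bd)² + (ad − bc)²:
  97 · 109 = 10573: from (4² + 9²)(3² + 10²), take (4·3 − 9·10, 4·10 + 9·3) = (12 − 90, 40 + 27) = (-78, 67); dropping signs (only squares matter) gives (78, 67); check 78² + 67² = 6084 + 4489 = 10573 ✓.
  Scale by k = 2: (2·78, 2·67) = (156, 134).
Step 4: Order so x ≤ y and verify: 134² + 156² = 17956 + 24336 = 42292 = n. ✓

n = 42292 = 134² + 156² (one valid representation with x ≤ y).


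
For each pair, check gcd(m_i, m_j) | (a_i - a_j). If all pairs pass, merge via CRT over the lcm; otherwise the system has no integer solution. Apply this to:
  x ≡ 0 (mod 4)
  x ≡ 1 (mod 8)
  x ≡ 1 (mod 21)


Moduli 4, 8, 21 are not pairwise coprime, so CRT works modulo lcm(m_i) when all pairwise compatibility conditions hold.
Pairwise compatibility: gcd(m_i, m_j) must divide a_i - a_j for every pair.
Merge one congruence at a time:
  Start: x ≡ 0 (mod 4).
  Combine with x ≡ 1 (mod 8): gcd(4, 8) = 4, and 1 - 0 = 1 is NOT divisible by 4.
    ⇒ system is inconsistent (no integer solution).

No solution (the system is inconsistent).


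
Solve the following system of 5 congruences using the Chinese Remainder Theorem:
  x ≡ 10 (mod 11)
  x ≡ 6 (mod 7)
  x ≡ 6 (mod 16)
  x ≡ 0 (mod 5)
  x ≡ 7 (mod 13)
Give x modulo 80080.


Product of moduli M = 11 · 7 · 16 · 5 · 13 = 80080.
Merge one congruence at a time:
  Start: x ≡ 10 (mod 11).
  Combine with x ≡ 6 (mod 7); new modulus lcm = 77.
    Write x = 10 + 11·t and substitute into x ≡ 6 (mod 7): 11·t ≡ 6 − 10 = -4 (mod 7).
    Reduce coefficients mod 7: 4·t ≡ 3 (mod 7).
    The inverse of 4 mod 7 is 2 (since 4·2 = 8 = 1·7 + 1), so t ≡ 2·3 = 6 ≡ 6 (mod 7).
    Then x = 10 + 11·6 = 76, valid modulo lcm(11, 7) = 77: x ≡ 76 (mod 77).
  Combine with x ≡ 6 (mod 16); new modulus lcm = 1232.
    Write x = 76 + 77·t and substitute into x ≡ 6 (mod 16): 77·t ≡ 6 − 76 = -70 (mod 16).
    Reduce coefficients mod 16: 13·t ≡ 10 (mod 16).
    The inverse of 13 mod 16 is 5 (since 13·5 = 65 = 4·16 + 1), so t ≡ 5·10 = 50 ≡ 2 (mod 16).
    Then x = 76 + 77·2 = 230, valid modulo lcm(77, 16) = 1232: x ≡ 230 (mod 1232).
  Combine with x ≡ 0 (mod 5); new modulus lcm = 6160.
    Write x = 230 + 1232·t and substitute into x ≡ 0 (mod 5): 1232·t ≡ 0 − 230 = -230 (mod 5).
    Reduce coefficients mod 5: 2·t ≡ 0 (mod 5).
    The inverse of 2 mod 5 is 3 (since 2·3 = 6 = 1·5 + 1), so t ≡ 3·0 = 0 ≡ 0 (mod 5).
    Then x = 230 + 1232·0 = 230, valid modulo lcm(1232, 5) = 6160: x ≡ 230 (mod 6160).
  Combine with x ≡ 7 (mod 13); new modulus lcm = 80080.
    Write x = 230 + 6160·t and substitute into x ≡ 7 (mod 13): 6160·t ≡ 7 − 230 = -223 (mod 13).
    Reduce coefficients mod 13: 11·t ≡ 11 (mod 13).
    The inverse of 11 mod 13 is 6 (since 11·6 = 66 = 5·13 + 1), so t ≡ 6·11 = 66 ≡ 1 (mod 13).
    Then x = 230 + 6160·1 = 6390, valid modulo lcm(6160, 13) = 80080: x ≡ 6390 (mod 80080).
Verify against each original: 6390 mod 11 = 10, 6390 mod 7 = 6, 6390 mod 16 = 6, 6390 mod 5 = 0, 6390 mod 13 = 7.

x ≡ 6390 (mod 80080).


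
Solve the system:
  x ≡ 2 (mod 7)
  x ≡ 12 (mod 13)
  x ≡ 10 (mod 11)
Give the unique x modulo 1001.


Moduli 7, 13, 11 are pairwise coprime; by CRT there is a unique solution modulo M = 7 · 13 · 11 = 1001.
Solve pairwise, accumulating the modulus:
  Start with x ≡ 2 (mod 7).
  Combine with x ≡ 12 (mod 13): since gcd(7, 13) = 1, we get a unique residue mod 91.
    Write x = 2 + 7·t and substitute into x ≡ 12 (mod 13): 7·t ≡ 12 − 2 = 10 (mod 13).
    The inverse of 7 mod 13 is 2 (since 7·2 = 14 = 1·13 + 1), so t ≡ 2·10 = 20 ≡ 7 (mod 13).
    Then x = 2 + 7·7 = 51, valid modulo lcm(7, 13) = 91: x ≡ 51 (mod 91).
  Combine with x ≡ 10 (mod 11): since gcd(91, 11) = 1, we get a unique residue mod 1001.
    Write x = 51 + 91·t and substitute into x ≡ 10 (mod 11): 91·t ≡ 10 − 51 = -41 (mod 11).
    Reduce coefficients mod 11: 3·t ≡ 3 (mod 11).
    The inverse of 3 mod 11 is 4 (since 3·4 = 12 = 1·11 + 1), so t ≡ 4·3 = 12 ≡ 1 (mod 11).
    Then x = 51 + 91·1 = 142, valid modulo lcm(91, 11) = 1001: x ≡ 142 (mod 1001).
Verify: 142 mod 7 = 2 ✓, 142 mod 13 = 12 ✓, 142 mod 11 = 10 ✓.

x ≡ 142 (mod 1001).


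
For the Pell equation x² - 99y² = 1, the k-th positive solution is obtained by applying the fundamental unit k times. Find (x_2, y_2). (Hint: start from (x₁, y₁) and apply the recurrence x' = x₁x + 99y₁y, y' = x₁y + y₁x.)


Step 1: Find the fundamental solution (x₁, y₁) of x² - 99y² = 1.
  Expand √99 as a continued fraction. a₀ = ⌊√99⌋ = 9; iterate m_{k+1} = d_k·a_k − m_k, d_{k+1} = (99 − m_{k+1}²)/d_k, a_{k+1} = ⌊(a₀ + m_{k+1})/d_{k+1}⌋ (starting m₀ = 0, d₀ = 1), with convergents p_k = a_k·p_{k-1} + p_{k-2}, q_k = a_k·q_{k-1} + q_{k-2} (p₋₁ = 1, q₋₁ = 0):
  k = 0: a₀ = 9; p₀/q₀ = 9/1; p₀² − 99·q₀² = 81 − 99 = -18.
  k = 1: m = 9, d = 18, a = ⌊(9 + 9)/18⌋ = 1; p/q = (1·9 + 1)/(1·1 + 0) = 10/1; p² − 99·q² = 100 − 99 = 1.
  The first convergent with p² − 99·q² = 1 gives the fundamental solution (x₁, y₁) = (10, 1).
Step 2: Apply the recurrence (x_{n+1}, y_{n+1}) = (x₁x_n + 99y₁y_n, x₁y_n + y₁x_n) repeatedly.
  From (x_1, y_1) = (10, 1): x_2 = 10·10 + 99·1·1 = 199; y_2 = 10·1 + 1·10 = 20.
Step 3: Verify x_2² - 99·y_2² = 39601 - 39600 = 1 (should be 1). ✓

(x_1, y_1) = (10, 1); (x_2, y_2) = (199, 20).
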